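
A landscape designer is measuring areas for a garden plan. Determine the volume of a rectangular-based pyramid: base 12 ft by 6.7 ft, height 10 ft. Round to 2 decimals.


Shape: rectangular pyramid
Base: 12 ft x 6.7 ft, Height h = 10 ft
Formula: V = (1/3) * base_area * h
base_area = 12 * 6.7 = 80.4
base_area * h = 80.4 * 10 = 804
V = 804 / 3
V = 268
268 ft^3


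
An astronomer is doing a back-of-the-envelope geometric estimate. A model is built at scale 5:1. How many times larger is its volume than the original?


Linear scale factor k = 5
Rule: under a linear scaling by k, volumes scale by k^3.
k^3 = 5 * 5 * 5
k^3 = 25 * 5
k^3 = 125
Volume scales by a factor of 125.
125 (dimensionless)


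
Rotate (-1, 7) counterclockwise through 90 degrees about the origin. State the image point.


Transformation: rotation about the origin
Original point: (-1, 7)
Rule for 90 deg counterclockwise: (x, y) -> (-y, x)
Apply: (-1, 7) -> (-7, -1)
(-7, -1)


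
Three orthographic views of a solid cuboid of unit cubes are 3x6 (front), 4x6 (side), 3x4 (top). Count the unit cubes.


Orthographic views of a solid rectangular block:
Front view 3 x 6 -> length = 3, height = 6
Side view 4 x 6 -> width = 4, height = 6 (consistent)
Top view 3 x 4 -> confirms length = 3, width = 4
The block is 3 x 4 x 6.
Total unit cubes = 3 * 4 * 6 = 72
72 unit cubes


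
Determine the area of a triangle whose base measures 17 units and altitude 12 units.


Shape: triangle
Base b = 17 units, Height h = 12 units
Formula: A = (1/2) * b * h
A = 0.5 * 17 * 12
A = 0.5 * 204
A = 102
102 units^2


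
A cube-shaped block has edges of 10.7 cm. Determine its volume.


Shape: cube
Side s = 10.7 cm
Formula: V = s^3
V = 10.7 * 10.7 * 10.7
V = 114.49 * 10.7
V = 1225.043
1225.043 cm^3


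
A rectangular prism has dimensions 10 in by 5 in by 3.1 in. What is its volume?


Shape: rectangular prism
l = 10 in, w = 5 in, h = 3.1 in
Formula: V = l * w * h
V = 10 * 5 * 3.1
V = 50 * 3.1
V = 155
155 in^3


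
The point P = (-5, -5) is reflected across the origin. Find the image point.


Transformation: reflection
Original point: (-5, -5)
Rule for reflection through the origin: (x, y) -> (-x, -y)
Apply: (-5, -5) -> (5, 5)
(5, 5)


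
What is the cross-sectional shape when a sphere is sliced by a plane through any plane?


Solid: sphere
Cutting plane: through any plane
Visualize the intersection of the plane with the solid's surface.
The boundary of the cut region is a circle.
circle


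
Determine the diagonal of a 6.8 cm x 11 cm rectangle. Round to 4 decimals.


Shape: rectangle (diagonal via Pythagoras)
Sides: 6.8 cm and 11 cm
Formula: d = sqrt(l^2 + w^2)
l^2 = 46.24, w^2 = 121
l^2 + w^2 = 167.24
d = sqrt(167.24)
d = 12.9321
12.9321 cm


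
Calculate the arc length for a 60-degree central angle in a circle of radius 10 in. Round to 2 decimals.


Shape: circular arc
Radius r = 10 in, Angle = 60 degrees
Formula: L = (angle/360) * 2 * pi * r
2 * pi * r = 20 * pi
L = (60/360) * 20 * pi
L = 3.333333 * pi
L = 10.47
10.47 in


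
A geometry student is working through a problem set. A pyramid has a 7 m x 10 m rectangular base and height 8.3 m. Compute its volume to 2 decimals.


Shape: rectangular pyramid
Base: 7 m x 10 m, Height h = 8.3 m
Formula: V = (1/3) * base_area * h
base_area = 7 * 10 = 70
base_area * h = 70 * 8.3 = 581
V = 581 / 3
V = 193.67
193.67 m^3


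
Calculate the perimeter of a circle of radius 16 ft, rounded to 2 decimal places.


Shape: circle
Radius r = 16 ft
Formula: C = 2 * pi * r
C = 2 * pi * 16
C = 32 * pi
C = 100.53
100.53 ft


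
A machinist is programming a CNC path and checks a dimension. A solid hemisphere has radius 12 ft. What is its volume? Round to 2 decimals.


Shape: hemisphere (half of a sphere)
Radius r = 12 ft
Formula: V = (1/2) * (4/3) * pi * r^3 = (2/3) * pi * r^3
r^3 = 1728
(2/3) * 1728 = 1152
V = 1152 * pi
V = 3619.11
3619.11 ft^3


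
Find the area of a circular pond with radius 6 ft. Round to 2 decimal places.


Shape: circle
Radius r = 6 ft
Formula: A = pi * r^2
r^2 = 6^2 = 36
A = pi * 36
A = 113.1
113.1 ft^2


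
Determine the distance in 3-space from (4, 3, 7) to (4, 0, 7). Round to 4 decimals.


3D distance between two points
P1 = (4, 3, 7), P2 = (4, 0, 7)
Formula: d = sqrt((x2-x1)^2 + (y2-y1)^2 + (z2-z1)^2)
dx = 4 - 4 = 0
dy = 0 - 3 = -3
dz = 7 - 7 = 0
dx^2 + dy^2 + dz^2 = 0 + 9 + 0 = 9
d = sqrt(9)
d = 3.0
3 units


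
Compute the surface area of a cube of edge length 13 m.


Shape: cube
Side s = 13 m
A cube has 6 square faces.
Formula: SA = 6 * s^2
s^2 = 169
SA = 6 * 169
SA = 1014
1014 m^2


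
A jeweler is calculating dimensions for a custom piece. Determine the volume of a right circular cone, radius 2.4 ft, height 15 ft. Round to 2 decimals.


Shape: cone
Radius r = 2.4 ft, Height h = 15 ft
Formula: V = (1/3) * pi * r^2 * h
r^2 = 5.76
pi * r^2 * h = pi * 5.76 * 15 = 86.4 * pi
V = 86.4 * pi / 3
V = 90.48
90.48 ft^3


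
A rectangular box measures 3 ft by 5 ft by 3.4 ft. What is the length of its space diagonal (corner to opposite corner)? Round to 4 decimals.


Shape: rectangular box (space diagonal)
l = 3 ft, w = 5 ft, h = 3.4 ft
Visualize: the diagonal of the base, then a right triangle with that diagonal and the height.
Formula: d = sqrt(l^2 + w^2 + h^2)
l^2 + w^2 + h^2 = 9 + 25 + 11.56 = 45.56
d = sqrt(45.56)
d = 6.7498
6.7498 ft


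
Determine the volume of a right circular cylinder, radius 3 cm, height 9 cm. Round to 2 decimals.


Shape: cylinder
Radius r = 3 cm, Height h = 9 cm
Formula: V = pi * r^2 * h
r^2 = 9
V = pi * 9 * 9
V = 81 * pi
V = 254.47
254.47 cm^3


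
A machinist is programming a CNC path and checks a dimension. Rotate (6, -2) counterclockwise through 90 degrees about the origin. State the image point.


Transformation: rotation about the origin
Original point: (6, -2)
Rule for 90 deg counterclockwise: (x, y) -> (-y, x)
Apply: (6, -2) -> (2, 6)
(2, 6)


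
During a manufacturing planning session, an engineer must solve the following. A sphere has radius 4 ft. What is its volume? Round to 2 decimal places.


Shape: sphere
Radius r = 4 ft
Formula: V = (4/3) * pi * r^3
r^3 = 64
(4/3) * 64 = 85.333333
V = 85.333333 * pi
V = 268.08
268.08 ft^3


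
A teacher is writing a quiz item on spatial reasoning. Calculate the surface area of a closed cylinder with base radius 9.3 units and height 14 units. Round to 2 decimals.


Shape: closed cylinder
Radius r = 9.3 units, Height h = 14 units
Formula: SA = 2*pi*r^2 + 2*pi*r*h = 2*pi*r*(r + h)
r + h = 23.3
2 * r * (r + h) = 2 * 9.3 * 23.3 = 433.38
SA = 433.38 * pi
SA = 1361.5
1361.5 units^2


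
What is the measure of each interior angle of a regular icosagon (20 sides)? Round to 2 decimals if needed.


Shape: regular icosagon (20 sides)
Formula: interior angle = (n - 2) * 180 / n
(n - 2) = 18
(n - 2) * 180 = 3240
angle = 3240 / 20
angle = 162
162 degrees


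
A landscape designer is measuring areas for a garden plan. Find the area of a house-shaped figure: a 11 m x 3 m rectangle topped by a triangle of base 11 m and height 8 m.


Composite shape: rectangle + triangle
Rectangle area = 11 * 3 = 33
Triangle area = 0.5 * 11 * 8 = 44
Total = 33 + 44
Total = 77
77 m^2


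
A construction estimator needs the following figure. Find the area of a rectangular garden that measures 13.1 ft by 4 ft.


Shape: rectangle
Length l = 13.1 ft, Width w = 4 ft
Formula: A = l * w
A = 13.1 * 4
A = 52.4
52.4 ft^2


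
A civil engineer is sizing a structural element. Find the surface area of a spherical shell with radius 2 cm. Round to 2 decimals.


Shape: sphere
Radius r = 2 cm
Formula: SA = 4 * pi * r^2
r^2 = 4
SA = 4 * pi * 4
SA = 16 * pi
SA = 50.27
50.27 cm^2


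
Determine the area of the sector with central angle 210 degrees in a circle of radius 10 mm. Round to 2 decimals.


Shape: circular sector
Radius r = 10 mm, Angle = 210 degrees
Formula: A = (angle/360) * pi * r^2
r^2 = 100
Fraction of circle = 210/360
A = (210/360) * pi * 100
A = 58.333333 * pi
A = 183.26
183.26 mm^2


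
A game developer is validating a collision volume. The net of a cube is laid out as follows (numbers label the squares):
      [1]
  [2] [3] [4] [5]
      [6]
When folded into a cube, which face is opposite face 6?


Net: cross layout. Take square 3 as the base (bottom).
Fold the four squares in the horizontal row up around 3: 2 -> left, 4 -> right, 5 wraps to the top.
Fold 1 and 6 up from 3: 1 -> back, 6 -> front.
Opposite pairs are therefore: (1, 6), (2, 4), (3, 5).
Face 6 is opposite face 1.
face 1


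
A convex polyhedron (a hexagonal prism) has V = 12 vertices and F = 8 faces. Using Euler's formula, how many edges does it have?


Polyhedron: hexagonal prism
Euler's formula for convex polyhedra: V - E + F = 2
Given: V = 12 vertices and F = 8 faces
Solve for E:
E = V + F - 2 = 12 + 8 - 2 = 18
18 edges


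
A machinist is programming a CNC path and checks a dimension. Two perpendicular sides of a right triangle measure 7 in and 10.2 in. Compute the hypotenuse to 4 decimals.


Shape: right triangle
Legs a = 7 in, b = 10.2 in
Formula: c = sqrt(a^2 + b^2)
a^2 = 49, b^2 = 104.04
a^2 + b^2 = 153.04
c = sqrt(153.04)
c = 12.3709
12.3709 in


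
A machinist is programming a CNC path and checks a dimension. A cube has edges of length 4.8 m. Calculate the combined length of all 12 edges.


Shape: cube
Side s = 4.8 m
A cube has 12 edges, all equal.
Formula: total edge length = 12 * s
Total = 12 * 4.8
Total = 57.6
57.6 m


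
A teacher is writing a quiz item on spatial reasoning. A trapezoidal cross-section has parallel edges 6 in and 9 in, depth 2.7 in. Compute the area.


Shape: trapezoid
Parallel sides a = 6 in, b = 9 in; Height h = 2.7 in
Formula: A = (a + b) * h / 2
a + b = 6 + 9 = 15
A = 15 * 2.7 / 2
A = 40.5 / 2
A = 20.25
20.25 in^2


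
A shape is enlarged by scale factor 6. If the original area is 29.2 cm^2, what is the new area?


Linear scale factor k = 6
Original area = 29.2 cm^2
Rule: under a linear scaling by k, areas scale by k^2.
k^2 = 6^2 = 36
New area = 29.2 * 36
New area = 1051.2
1051.2 cm^2


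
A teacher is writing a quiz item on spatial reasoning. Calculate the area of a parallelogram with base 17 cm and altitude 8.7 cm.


Shape: parallelogram
Base b = 17 cm, Height h = 8.7 cm
Formula: A = b * h
A = 17 * 8.7
A = 147.9
147.9 cm^2


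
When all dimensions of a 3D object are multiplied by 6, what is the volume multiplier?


Linear scale factor k = 6
Rule: under a linear scaling by k, volumes scale by k^3.
k^3 = 6 * 6 * 6
k^3 = 36 * 6
k^3 = 216
Volume scales by a factor of 216.
216 (dimensionless)


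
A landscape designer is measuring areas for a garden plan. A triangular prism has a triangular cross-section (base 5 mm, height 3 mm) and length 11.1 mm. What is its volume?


Shape: triangular prism
Triangle base = 5 mm, triangle height = 3 mm, prism length L = 11.1 mm
Formula: V = (1/2 * b * h_tri) * L
Cross-section area = 0.5 * 5 * 3 = 7.5
V = 7.5 * 11.1
V = 83.25
83.25 mm^3


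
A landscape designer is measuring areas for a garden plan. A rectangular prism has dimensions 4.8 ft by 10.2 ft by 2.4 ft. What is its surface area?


Shape: rectangular prism
l = 4.8 ft, w = 10.2 ft, h = 2.4 ft
Formula: SA = 2(lw + lh + wh)
lw = 48.96, lh = 11.52, wh = 24.48
lw + lh + wh = 84.96
SA = 2 * 84.96
SA = 169.92
169.92 ft^2


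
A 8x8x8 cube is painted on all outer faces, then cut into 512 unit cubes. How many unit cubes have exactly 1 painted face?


Large cube: 8 x 8 x 8, cut into unit cubes.
n = 8, so n - 2 = 6
Cubes with 1 painted face lie in the interior of each face.
A cube has 6 faces; each contributes (n - 2)^2 = 36 such cubes.
Count = 6 * 36 = 216
216 unit cubes


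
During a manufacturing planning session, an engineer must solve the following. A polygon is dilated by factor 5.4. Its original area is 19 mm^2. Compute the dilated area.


Linear scale factor k = 5.4
Original area = 19 mm^2
Rule: under a linear scaling by k, areas scale by k^2.
k^2 = 5.4^2 = 29.16
New area = 19 * 29.16
New area = 554.04
554.04 mm^2


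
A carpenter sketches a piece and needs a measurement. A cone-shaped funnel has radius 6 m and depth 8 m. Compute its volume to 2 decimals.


Shape: cone
Radius r = 6 m, Height h = 8 m
Formula: V = (1/3) * pi * r^2 * h
r^2 = 36
pi * r^2 * h = pi * 36 * 8 = 288 * pi
V = 288 * pi / 3
V = 301.59
301.59 m^3


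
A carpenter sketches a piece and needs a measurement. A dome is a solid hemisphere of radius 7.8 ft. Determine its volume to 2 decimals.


Shape: hemisphere (half of a sphere)
Radius r = 7.8 ft
Formula: V = (1/2) * (4/3) * pi * r^3 = (2/3) * pi * r^3
r^3 = 474.552
(2/3) * 474.552 = 316.368
V = 316.368 * pi
V = 993.9
993.9 ft^3


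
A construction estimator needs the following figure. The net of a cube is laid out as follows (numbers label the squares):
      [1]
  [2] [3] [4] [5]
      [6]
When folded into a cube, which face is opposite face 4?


Net: cross layout. Take square 3 as the base (bottom).
Fold the four squares in the horizontal row up around 3: 2 -> left, 4 -> right, 5 wraps to the top.
Fold 1 and 6 up from 3: 1 -> back, 6 -> front.
Opposite pairs are therefore: (1, 6), (2, 4), (3, 5).
Face 4 is opposite face 2.
face 2


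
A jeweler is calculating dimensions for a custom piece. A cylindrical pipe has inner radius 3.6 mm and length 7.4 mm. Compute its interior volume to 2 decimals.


Shape: cylinder
Radius r = 3.6 mm, Height h = 7.4 mm
Formula: V = pi * r^2 * h
r^2 = 12.96
V = pi * 12.96 * 7.4
V = 95.904 * pi
V = 301.29
301.29 mm^3


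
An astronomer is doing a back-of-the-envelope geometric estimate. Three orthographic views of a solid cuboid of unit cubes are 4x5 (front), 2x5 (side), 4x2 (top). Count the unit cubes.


Orthographic views of a solid rectangular block:
Front view 4 x 5 -> length = 4, height = 5
Side view 2 x 5 -> width = 2, height = 5 (consistent)
Top view 4 x 2 -> confirms length = 4, width = 2
The block is 4 x 2 x 5.
Total unit cubes = 4 * 2 * 5 = 40
40 unit cubes


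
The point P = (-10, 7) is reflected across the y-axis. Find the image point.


Transformation: reflection
Original point: (-10, 7)
Rule for reflection over the y-axis: (x, y) -> (-x, y)
Apply: (-10, 7) -> (10, 7)
(10, 7)


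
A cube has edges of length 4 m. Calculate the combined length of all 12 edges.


Shape: cube
Side s = 4 m
A cube has 12 edges, all equal.
Formula: total edge length = 12 * s
Total = 12 * 4
Total = 48
48 m


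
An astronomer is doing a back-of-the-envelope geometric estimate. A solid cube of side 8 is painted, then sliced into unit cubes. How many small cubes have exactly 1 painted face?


Large cube: 8 x 8 x 8, cut into unit cubes.
n = 8, so n - 2 = 6
Cubes with 1 painted face lie in the interior of each face.
A cube has 6 faces; each contributes (n - 2)^2 = 36 such cubes.
Count = 6 * 36 = 216
216 unit cubes


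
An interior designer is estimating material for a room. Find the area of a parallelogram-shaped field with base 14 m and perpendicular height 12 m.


Shape: parallelogram
Base b = 14 m, Height h = 12 m
Formula: A = b * h
A = 14 * 12
A = 168
168 m^2


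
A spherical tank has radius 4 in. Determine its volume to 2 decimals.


Shape: sphere
Radius r = 4 in
Formula: V = (4/3) * pi * r^3
r^3 = 64
(4/3) * 64 = 85.333333
V = 85.333333 * pi
V = 268.08
268.08 in^3


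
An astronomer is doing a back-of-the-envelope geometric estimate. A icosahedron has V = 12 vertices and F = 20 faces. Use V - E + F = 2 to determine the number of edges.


Polyhedron: icosahedron
Euler's formula for convex polyhedra: V - E + F = 2
Given: V = 12 vertices and F = 20 faces
Solve for E:
E = V + F - 2 = 12 + 20 - 2 = 30
30 edges


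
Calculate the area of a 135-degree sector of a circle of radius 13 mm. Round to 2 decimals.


Shape: circular sector
Radius r = 13 mm, Angle = 135 degrees
Formula: A = (angle/360) * pi * r^2
r^2 = 169
Fraction of circle = 135/360
A = (135/360) * pi * 169
A = 63.375 * pi
A = 199.1
199.1 mm^2


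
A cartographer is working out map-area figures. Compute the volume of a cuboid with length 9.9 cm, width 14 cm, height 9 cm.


Shape: rectangular prism
l = 9.9 cm, w = 14 cm, h = 9 cm
Formula: V = l * w * h
V = 9.9 * 14 * 9
V = 138.6 * 9
V = 1247.4
1247.4 cm^3


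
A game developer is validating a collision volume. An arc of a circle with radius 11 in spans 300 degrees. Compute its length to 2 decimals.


Shape: circular arc
Radius r = 11 in, Angle = 300 degrees
Formula: L = (angle/360) * 2 * pi * r
2 * pi * r = 22 * pi
L = (300/360) * 22 * pi
L = 18.333333 * pi
L = 57.6
57.6 in


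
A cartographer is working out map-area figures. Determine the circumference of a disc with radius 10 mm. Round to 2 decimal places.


Shape: circle
Radius r = 10 mm
Formula: C = 2 * pi * r
C = 2 * pi * 10
C = 20 * pi
C = 62.83
62.83 mm


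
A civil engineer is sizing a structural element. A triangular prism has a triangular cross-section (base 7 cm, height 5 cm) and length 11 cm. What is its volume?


Shape: triangular prism
Triangle base = 7 cm, triangle height = 5 cm, prism length L = 11 cm
Formula: V = (1/2 * b * h_tri) * L
Cross-section area = 0.5 * 7 * 5 = 17.5
V = 17.5 * 11
V = 192.5
192.5 cm^3


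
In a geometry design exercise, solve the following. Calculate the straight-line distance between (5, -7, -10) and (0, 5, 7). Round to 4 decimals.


3D distance between two points
P1 = (5, -7, -10), P2 = (0, 5, 7)
Formula: d = sqrt((x2-x1)^2 + (y2-y1)^2 + (z2-z1)^2)
dx = 0 - 5 = -5
dy = 5 - -7 = 12
dz = 7 - -10 = 17
dx^2 + dy^2 + dz^2 = 25 + 144 + 289 = 458
d = sqrt(458)
d = 21.4009
21.4009 units


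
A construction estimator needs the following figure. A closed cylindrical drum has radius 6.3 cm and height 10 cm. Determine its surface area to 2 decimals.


Shape: closed cylinder
Radius r = 6.3 cm, Height h = 10 cm
Formula: SA = 2*pi*r^2 + 2*pi*r*h = 2*pi*r*(r + h)
r + h = 16.3
2 * r * (r + h) = 2 * 6.3 * 16.3 = 205.38
SA = 205.38 * pi
SA = 645.22
645.22 cm^2


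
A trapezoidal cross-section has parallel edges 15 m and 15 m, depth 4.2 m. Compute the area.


Shape: trapezoid
Parallel sides a = 15 m, b = 15 m; Height h = 4.2 m
Formula: A = (a + b) * h / 2
a + b = 15 + 15 = 30
A = 30 * 4.2 / 2
A = 126 / 2
A = 63
63 m^2


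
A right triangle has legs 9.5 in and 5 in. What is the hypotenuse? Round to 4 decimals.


Shape: right triangle
Legs a = 9.5 in, b = 5 in
Formula: c = sqrt(a^2 + b^2)
a^2 = 90.25, b^2 = 25
a^2 + b^2 = 115.25
c = sqrt(115.25)
c = 10.7355
10.7355 in


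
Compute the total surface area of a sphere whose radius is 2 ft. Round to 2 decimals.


Shape: sphere
Radius r = 2 ft
Formula: SA = 4 * pi * r^2
r^2 = 4
SA = 4 * pi * 4
SA = 16 * pi
SA = 50.27
50.27 ft^2


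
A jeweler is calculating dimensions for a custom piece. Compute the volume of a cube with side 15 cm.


Shape: cube
Side s = 15 cm
Formula: V = s^3
V = 15 * 15 * 15
V = 225 * 15
V = 3375
3375 cm^3


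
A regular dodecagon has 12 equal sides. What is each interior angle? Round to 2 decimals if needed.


Shape: regular dodecagon (12 sides)
Formula: interior angle = (n - 2) * 180 / n
(n - 2) = 10
(n - 2) * 180 = 1800
angle = 1800 / 12
angle = 150
150 degrees


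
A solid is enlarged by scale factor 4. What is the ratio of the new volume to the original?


Linear scale factor k = 4
Rule: under a linear scaling by k, volumes scale by k^3.
k^3 = 4 * 4 * 4
k^3 = 16 * 4
k^3 = 64
Volume scales by a factor of 64.
64 (dimensionless)


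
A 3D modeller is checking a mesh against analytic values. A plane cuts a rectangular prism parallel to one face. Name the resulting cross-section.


Solid: rectangular prism
Cutting plane: parallel to one face
Visualize the intersection of the plane with the solid's surface.
The boundary of the cut region is a rectangle.
rectangle


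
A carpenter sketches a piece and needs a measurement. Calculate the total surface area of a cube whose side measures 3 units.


Shape: cube
Side s = 3 units
A cube has 6 square faces.
Formula: SA = 6 * s^2
s^2 = 9
SA = 6 * 9
SA = 54
54 units^2


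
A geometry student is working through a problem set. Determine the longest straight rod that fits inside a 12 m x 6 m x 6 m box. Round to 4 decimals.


Shape: rectangular box (space diagonal)
l = 12 m, w = 6 m, h = 6 m
Visualize: the diagonal of the base, then a right triangle with that diagonal and the height.
Formula: d = sqrt(l^2 + w^2 + h^2)
l^2 + w^2 + h^2 = 144 + 36 + 36 = 216
d = sqrt(216)
d = 14.6969
14.6969 m


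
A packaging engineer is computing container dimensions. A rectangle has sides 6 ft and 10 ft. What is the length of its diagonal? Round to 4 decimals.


Shape: rectangle (diagonal via Pythagoras)
Sides: 6 ft and 10 ft
Formula: d = sqrt(l^2 + w^2)
l^2 = 36, w^2 = 100
l^2 + w^2 = 136
d = sqrt(136)
d = 11.6619
11.6619 ft


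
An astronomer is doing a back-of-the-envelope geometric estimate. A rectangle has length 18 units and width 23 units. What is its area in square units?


Shape: rectangle
Length l = 18 units, Width w = 23 units
Formula: A = l * w
A = 18 * 23
A = 414
414 units^2


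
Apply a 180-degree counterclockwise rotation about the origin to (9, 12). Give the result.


Transformation: rotation about the origin
Original point: (9, 12)
Rule for 180 deg: (x, y) -> (-x, -y)
Apply: (9, 12) -> (-9, -12)
(-9, -12)


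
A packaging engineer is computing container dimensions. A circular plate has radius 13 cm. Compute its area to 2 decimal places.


Shape: circle
Radius r = 13 cm
Formula: A = pi * r^2
r^2 = 13^2 = 169
A = pi * 169
A = 530.93
530.93 cm^2


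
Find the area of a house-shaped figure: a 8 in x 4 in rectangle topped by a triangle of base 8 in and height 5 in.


Composite shape: rectangle + triangle
Rectangle area = 8 * 4 = 32
Triangle area = 0.5 * 8 * 5 = 20
Total = 32 + 20
Total = 52
52 in^2


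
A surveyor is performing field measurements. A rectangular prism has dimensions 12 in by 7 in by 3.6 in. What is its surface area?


Shape: rectangular prism
l = 12 in, w = 7 in, h = 3.6 in
Formula: SA = 2(lw + lh + wh)
lw = 84, lh = 43.2, wh = 25.2
lw + lh + wh = 152.4
SA = 2 * 152.4
SA = 304.8
304.8 in^2


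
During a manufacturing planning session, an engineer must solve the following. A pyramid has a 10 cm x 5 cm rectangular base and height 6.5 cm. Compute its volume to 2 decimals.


Shape: rectangular pyramid
Base: 10 cm x 5 cm, Height h = 6.5 cm
Formula: V = (1/3) * base_area * h
base_area = 10 * 5 = 50
base_area * h = 50 * 6.5 = 325
V = 325 / 3
V = 108.33
108.33 cm^3


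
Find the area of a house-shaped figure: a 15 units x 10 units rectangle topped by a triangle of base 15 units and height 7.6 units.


Composite shape: rectangle + triangle
Rectangle area = 15 * 10 = 150
Triangle area = 0.5 * 15 * 7.6 = 57
Total = 150 + 57
Total = 207
207 units^2


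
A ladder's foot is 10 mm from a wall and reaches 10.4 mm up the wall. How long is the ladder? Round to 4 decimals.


Shape: right triangle
Legs a = 10 mm, b = 10.4 mm
Formula: c = sqrt(a^2 + b^2)
a^2 = 100, b^2 = 108.16
a^2 + b^2 = 208.16
c = sqrt(208.16)
c = 14.4278
14.4278 mm


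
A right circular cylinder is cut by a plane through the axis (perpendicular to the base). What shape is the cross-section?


Solid: right circular cylinder
Cutting plane: through the axis (perpendicular to the base)
Visualize the intersection of the plane with the solid's surface.
The boundary of the cut region is a rectangle.
rectangle


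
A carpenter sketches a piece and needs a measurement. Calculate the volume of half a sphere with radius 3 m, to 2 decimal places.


Shape: hemisphere (half of a sphere)
Radius r = 3 m
Formula: V = (1/2) * (4/3) * pi * r^3 = (2/3) * pi * r^3
r^3 = 27
(2/3) * 27 = 18
V = 18 * pi
V = 56.55
56.55 m^3


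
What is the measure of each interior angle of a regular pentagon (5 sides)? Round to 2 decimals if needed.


Shape: regular pentagon (5 sides)
Formula: interior angle = (n - 2) * 180 / n
(n - 2) = 3
(n - 2) * 180 = 540
angle = 540 / 5
angle = 108
108 degrees


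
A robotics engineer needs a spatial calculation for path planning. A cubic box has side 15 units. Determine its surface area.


Shape: cube
Side s = 15 units
A cube has 6 square faces.
Formula: SA = 6 * s^2
s^2 = 225
SA = 6 * 225
SA = 1350
1350 units^2


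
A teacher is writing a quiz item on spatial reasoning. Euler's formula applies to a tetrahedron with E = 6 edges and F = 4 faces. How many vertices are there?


Polyhedron: tetrahedron
Euler's formula for convex polyhedra: V - E + F = 2
Given: E = 6 edges and F = 4 faces
Solve for V:
V = 2 + E - F = 2 + 6 - 4 = 4
4 vertices


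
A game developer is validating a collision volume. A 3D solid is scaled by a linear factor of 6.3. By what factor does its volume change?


Linear scale factor k = 6.3
Rule: under a linear scaling by k, volumes scale by k^3.
k^3 = 6.3 * 6.3 * 6.3
k^3 = 39.69 * 6.3
k^3 = 250.047
Volume scales by a factor of 250.047.
250.047 (dimensionless)


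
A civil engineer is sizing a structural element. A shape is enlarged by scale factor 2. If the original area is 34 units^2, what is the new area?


Linear scale factor k = 2
Original area = 34 units^2
Rule: under a linear scaling by k, areas scale by k^2.
k^2 = 2^2 = 4
New area = 34 * 4
New area = 136
136 units^2


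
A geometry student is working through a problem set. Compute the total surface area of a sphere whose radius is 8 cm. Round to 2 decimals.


Shape: sphere
Radius r = 8 cm
Formula: SA = 4 * pi * r^2
r^2 = 64
SA = 4 * pi * 64
SA = 256 * pi
SA = 804.25
804.25 cm^2


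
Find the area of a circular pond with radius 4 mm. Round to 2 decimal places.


Shape: circle
Radius r = 4 mm
Formula: A = pi * r^2
r^2 = 4^2 = 16
A = pi * 16
A = 50.27
50.27 mm^2


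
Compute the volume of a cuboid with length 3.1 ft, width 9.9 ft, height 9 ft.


Shape: rectangular prism
l = 3.1 ft, w = 9.9 ft, h = 9 ft
Formula: V = l * w * h
V = 3.1 * 9.9 * 9
V = 30.69 * 9
V = 276.21
276.21 ft^3


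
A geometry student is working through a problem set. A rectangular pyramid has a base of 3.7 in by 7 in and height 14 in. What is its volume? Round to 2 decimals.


Shape: rectangular pyramid
Base: 3.7 in x 7 in, Height h = 14 in
Formula: V = (1/3) * base_area * h
base_area = 3.7 * 7 = 25.9
base_area * h = 25.9 * 14 = 362.6
V = 362.6 / 3
V = 120.87
120.87 in^3


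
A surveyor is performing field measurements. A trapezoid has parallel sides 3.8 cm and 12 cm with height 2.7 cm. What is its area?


Shape: trapezoid
Parallel sides a = 3.8 cm, b = 12 cm; Height h = 2.7 cm
Formula: A = (a + b) * h / 2
a + b = 3.8 + 12 = 15.8
A = 15.8 * 2.7 / 2
A = 42.66 / 2
A = 21.33
21.33 cm^2


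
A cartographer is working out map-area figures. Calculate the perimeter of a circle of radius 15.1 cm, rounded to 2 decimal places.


Shape: circle
Radius r = 15.1 cm
Formula: C = 2 * pi * r
C = 2 * pi * 15.1
C = 30.2 * pi
C = 94.88
94.88 cm


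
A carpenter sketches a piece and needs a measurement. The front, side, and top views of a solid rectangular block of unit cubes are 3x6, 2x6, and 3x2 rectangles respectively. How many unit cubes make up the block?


Orthographic views of a solid rectangular block:
Front view 3 x 6 -> length = 3, height = 6
Side view 2 x 6 -> width = 2, height = 6 (consistent)
Top view 3 x 2 -> confirms length = 3, width = 2
The block is 3 x 2 x 6.
Total unit cubes = 3 * 2 * 6 = 36
36 unit cubes


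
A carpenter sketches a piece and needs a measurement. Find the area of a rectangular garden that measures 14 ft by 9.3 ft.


Shape: rectangle
Length l = 14 ft, Width w = 9.3 ft
Formula: A = l * w
A = 14 * 9.3
A = 130.2
130.2 ft^2


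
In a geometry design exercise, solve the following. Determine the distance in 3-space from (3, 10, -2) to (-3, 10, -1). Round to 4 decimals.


3D distance between two points
P1 = (3, 10, -2), P2 = (-3, 10, -1)
Formula: d = sqrt((x2-x1)^2 + (y2-y1)^2 + (z2-z1)^2)
dx = -3 - 3 = -6
dy = 10 - 10 = 0
dz = -1 - -2 = 1
dx^2 + dy^2 + dz^2 = 36 + 0 + 1 = 37
d = sqrt(37)
d = 6.0828
6.0828 units


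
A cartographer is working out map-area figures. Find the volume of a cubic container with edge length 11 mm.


Shape: cube
Side s = 11 mm
Formula: V = s^3
V = 11 * 11 * 11
V = 121 * 11
V = 1331
1331 mm^3


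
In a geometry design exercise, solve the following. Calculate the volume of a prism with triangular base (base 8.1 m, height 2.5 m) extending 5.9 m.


Shape: triangular prism
Triangle base = 8.1 m, triangle height = 2.5 m, prism length L = 5.9 m
Formula: V = (1/2 * b * h_tri) * L
Cross-section area = 0.5 * 8.1 * 2.5 = 10.125
V = 10.125 * 5.9
V = 59.7375
59.7375 m^3


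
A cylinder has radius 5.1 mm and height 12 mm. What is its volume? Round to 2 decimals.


Shape: cylinder
Radius r = 5.1 mm, Height h = 12 mm
Formula: V = pi * r^2 * h
r^2 = 26.01
V = pi * 26.01 * 12
V = 312.12 * pi
V = 980.55
980.55 mm^3


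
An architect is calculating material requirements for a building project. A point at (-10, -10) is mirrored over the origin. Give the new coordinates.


Transformation: reflection
Original point: (-10, -10)
Rule for reflection through the origin: (x, y) -> (-x, -y)
Apply: (-10, -10) -> (10, 10)
(10, 10)


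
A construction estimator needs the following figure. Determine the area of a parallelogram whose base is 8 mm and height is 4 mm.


Shape: parallelogram
Base b = 8 mm, Height h = 4 mm
Formula: A = b * h
A = 8 * 4
A = 32
32 mm^2


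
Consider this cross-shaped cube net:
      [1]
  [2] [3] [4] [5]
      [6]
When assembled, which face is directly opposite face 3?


Net: cross layout. Take square 3 as the base (bottom).
Fold the four squares in the horizontal row up around 3: 2 -> left, 4 -> right, 5 wraps to the top.
Fold 1 and 6 up from 3: 1 -> back, 6 -> front.
Opposite pairs are therefore: (1, 6), (2, 4), (3, 5).
Face 3 is opposite face 5.
face 5


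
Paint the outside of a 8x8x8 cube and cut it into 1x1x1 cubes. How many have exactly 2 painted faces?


Large cube: 8 x 8 x 8, cut into unit cubes.
n = 8, so n - 2 = 6
Cubes with 2 painted faces lie along the edges, excluding corners.
A cube has 12 edges; each contributes (n - 2) = 6 such cubes.
Count = 12 * 6 = 72
72 unit cubes


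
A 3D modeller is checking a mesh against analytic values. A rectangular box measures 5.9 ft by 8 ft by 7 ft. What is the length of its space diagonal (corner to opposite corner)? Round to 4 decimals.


Shape: rectangular box (space diagonal)
l = 5.9 ft, w = 8 ft, h = 7 ft
Visualize: the diagonal of the base, then a right triangle with that diagonal and the height.
Formula: d = sqrt(l^2 + w^2 + h^2)
l^2 + w^2 + h^2 = 34.81 + 64 + 49 = 147.81
d = sqrt(147.81)
d = 12.1577
12.1577 ft


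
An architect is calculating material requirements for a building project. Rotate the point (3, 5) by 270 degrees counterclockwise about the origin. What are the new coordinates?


Transformation: rotation about the origin
Original point: (3, 5)
Rule for 270 deg counterclockwise: (x, y) -> (y, -x)
Apply: (3, 5) -> (5, -3)
(5, -3)


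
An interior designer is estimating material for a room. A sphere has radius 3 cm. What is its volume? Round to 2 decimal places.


Shape: sphere
Radius r = 3 cm
Formula: V = (4/3) * pi * r^3
r^3 = 27
(4/3) * 27 = 36
V = 36 * pi
V = 113.1
113.1 cm^3


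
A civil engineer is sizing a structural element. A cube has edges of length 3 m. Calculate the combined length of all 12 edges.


Shape: cube
Side s = 3 m
A cube has 12 edges, all equal.
Formula: total edge length = 12 * s
Total = 12 * 3
Total = 36
36 m


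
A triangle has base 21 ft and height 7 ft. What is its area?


Shape: triangle
Base b = 21 ft, Height h = 7 ft
Formula: A = (1/2) * b * h
A = 0.5 * 21 * 7
A = 0.5 * 147
A = 73.5
73.5 ft^2


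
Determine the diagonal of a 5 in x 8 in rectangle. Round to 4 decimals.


Shape: rectangle (diagonal via Pythagoras)
Sides: 5 in and 8 in
Formula: d = sqrt(l^2 + w^2)
l^2 = 25, w^2 = 64
l^2 + w^2 = 89
d = sqrt(89)
d = 9.434
9.434 in


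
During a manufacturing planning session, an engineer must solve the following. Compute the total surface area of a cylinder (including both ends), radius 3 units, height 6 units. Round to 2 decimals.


Shape: closed cylinder
Radius r = 3 units, Height h = 6 units
Formula: SA = 2*pi*r^2 + 2*pi*r*h = 2*pi*r*(r + h)
r + h = 9
2 * r * (r + h) = 2 * 3 * 9 = 54
SA = 54 * pi
SA = 169.65
169.65 units^2


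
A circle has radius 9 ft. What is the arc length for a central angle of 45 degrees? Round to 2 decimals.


Shape: circular arc
Radius r = 9 ft, Angle = 45 degrees
Formula: L = (angle/360) * 2 * pi * r
2 * pi * r = 18 * pi
L = (45/360) * 18 * pi
L = 2.25 * pi
L = 7.07
7.07 ft


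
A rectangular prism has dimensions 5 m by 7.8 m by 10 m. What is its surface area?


Shape: rectangular prism
l = 5 m, w = 7.8 m, h = 10 m
Formula: SA = 2(lw + lh + wh)
lw = 39, lh = 50, wh = 78
lw + lh + wh = 167
SA = 2 * 167
SA = 334
334 m^2


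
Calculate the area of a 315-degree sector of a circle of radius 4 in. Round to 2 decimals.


Shape: circular sector
Radius r = 4 in, Angle = 315 degrees
Formula: A = (angle/360) * pi * r^2
r^2 = 16
Fraction of circle = 315/360
A = (315/360) * pi * 16
A = 14 * pi
A = 43.98
43.98 in^2


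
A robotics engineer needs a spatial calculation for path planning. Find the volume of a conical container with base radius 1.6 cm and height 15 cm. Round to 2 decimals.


Shape: cone
Radius r = 1.6 cm, Height h = 15 cm
Formula: V = (1/3) * pi * r^2 * h
r^2 = 2.56
pi * r^2 * h = pi * 2.56 * 15 = 38.4 * pi
V = 38.4 * pi / 3
V = 40.21
40.21 cm^3


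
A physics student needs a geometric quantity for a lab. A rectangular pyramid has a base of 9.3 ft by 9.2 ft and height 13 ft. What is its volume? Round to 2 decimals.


Shape: rectangular pyramid
Base: 9.3 ft x 9.2 ft, Height h = 13 ft
Formula: V = (1/3) * base_area * h
base_area = 9.3 * 9.2 = 85.56
base_area * h = 85.56 * 13 = 1112.28
V = 1112.28 / 3
V = 370.76
370.76 ft^3


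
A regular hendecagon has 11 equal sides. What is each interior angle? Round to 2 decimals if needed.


Shape: regular hendecagon (11 sides)
Formula: interior angle = (n - 2) * 180 / n
(n - 2) = 9
(n - 2) * 180 = 1620
angle = 1620 / 11
angle = 147.27
147.27 degrees


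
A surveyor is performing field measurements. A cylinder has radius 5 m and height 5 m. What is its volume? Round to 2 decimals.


Shape: cylinder
Radius r = 5 m, Height h = 5 m
Formula: V = pi * r^2 * h
r^2 = 25
V = pi * 25 * 5
V = 125 * pi
V = 392.7
392.7 m^3


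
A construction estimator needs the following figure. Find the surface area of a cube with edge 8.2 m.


Shape: cube
Side s = 8.2 m
A cube has 6 square faces.
Formula: SA = 6 * s^2
s^2 = 67.24
SA = 6 * 67.24
SA = 403.44
403.44 m^2


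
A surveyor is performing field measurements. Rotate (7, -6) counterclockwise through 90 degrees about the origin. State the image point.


Transformation: rotation about the origin
Original point: (7, -6)
Rule for 90 deg counterclockwise: (x, y) -> (-y, x)
Apply: (7, -6) -> (6, 7)
(6, 7)


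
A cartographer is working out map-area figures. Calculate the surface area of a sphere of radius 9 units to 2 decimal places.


Shape: sphere
Radius r = 9 units
Formula: SA = 4 * pi * r^2
r^2 = 81
SA = 4 * pi * 81
SA = 324 * pi
SA = 1017.88
1017.88 units^2


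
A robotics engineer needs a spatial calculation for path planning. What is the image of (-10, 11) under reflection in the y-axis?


Transformation: reflection
Original point: (-10, 11)
Rule for reflection over the y-axis: (x, y) -> (-x, y)
Apply: (-10, 11) -> (10, 11)
(10, 11)


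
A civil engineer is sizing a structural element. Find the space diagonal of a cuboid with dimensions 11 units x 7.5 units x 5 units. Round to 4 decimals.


Shape: rectangular box (space diagonal)
l = 11 units, w = 7.5 units, h = 5 units
Visualize: the diagonal of the base, then a right triangle with that diagonal and the height.
Formula: d = sqrt(l^2 + w^2 + h^2)
l^2 + w^2 + h^2 = 121 + 56.25 + 25 = 202.25
d = sqrt(202.25)
d = 14.2215
14.2215 units


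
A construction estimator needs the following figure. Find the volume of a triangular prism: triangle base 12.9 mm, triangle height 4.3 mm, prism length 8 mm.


Shape: triangular prism
Triangle base = 12.9 mm, triangle height = 4.3 mm, prism length L = 8 mm
Formula: V = (1/2 * b * h_tri) * L
Cross-section area = 0.5 * 12.9 * 4.3 = 27.735
V = 27.735 * 8
V = 221.88
221.88 mm^3


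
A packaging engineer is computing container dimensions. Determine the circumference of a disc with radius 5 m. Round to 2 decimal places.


Shape: circle
Radius r = 5 m
Formula: C = 2 * pi * r
C = 2 * pi * 5
C = 10 * pi
C = 31.42
31.42 m


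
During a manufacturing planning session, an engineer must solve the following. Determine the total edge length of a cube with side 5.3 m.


Shape: cube
Side s = 5.3 m
A cube has 12 edges, all equal.
Formula: total edge length = 12 * s
Total = 12 * 5.3
Total = 63.6
63.6 m


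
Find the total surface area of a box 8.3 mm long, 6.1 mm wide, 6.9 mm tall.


Shape: rectangular prism
l = 8.3 mm, w = 6.1 mm, h = 6.9 mm
Formula: SA = 2(lw + lh + wh)
lw = 50.63, lh = 57.27, wh = 42.09
lw + lh + wh = 149.99
SA = 2 * 149.99
SA = 299.98
299.98 mm^2


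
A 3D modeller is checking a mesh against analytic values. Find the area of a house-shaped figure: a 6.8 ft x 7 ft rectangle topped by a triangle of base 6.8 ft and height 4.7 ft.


Composite shape: rectangle + triangle
Rectangle area = 6.8 * 7 = 47.6
Triangle area = 0.5 * 6.8 * 4.7 = 15.98
Total = 47.6 + 15.98
Total = 63.58
63.58 ft^2


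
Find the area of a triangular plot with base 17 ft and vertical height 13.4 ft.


Shape: triangle
Base b = 17 ft, Height h = 13.4 ft
Formula: A = (1/2) * b * h
A = 0.5 * 17 * 13.4
A = 0.5 * 227.8
A = 113.9
113.9 ft^2


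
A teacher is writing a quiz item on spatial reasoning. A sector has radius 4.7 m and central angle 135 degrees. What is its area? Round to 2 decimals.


Shape: circular sector
Radius r = 4.7 m, Angle = 135 degrees
Formula: A = (angle/360) * pi * r^2
r^2 = 22.09
Fraction of circle = 135/360
A = (135/360) * pi * 22.09
A = 8.28375 * pi
A = 26.02
26.02 m^2


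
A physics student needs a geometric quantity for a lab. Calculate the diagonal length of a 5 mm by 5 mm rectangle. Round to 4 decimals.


Shape: rectangle (diagonal via Pythagoras)
Sides: 5 mm and 5 mm
Formula: d = sqrt(l^2 + w^2)
l^2 = 25, w^2 = 25
l^2 + w^2 = 50
d = sqrt(50)
d = 7.0711
7.0711 mm


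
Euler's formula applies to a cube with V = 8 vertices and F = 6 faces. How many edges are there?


Polyhedron: cube
Euler's formula for convex polyhedra: V - E + F = 2
Given: V = 8 vertices and F = 6 faces
Solve for E:
E = V + F - 2 = 8 + 6 - 2 = 12
12 edges


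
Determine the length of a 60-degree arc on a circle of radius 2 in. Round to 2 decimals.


Shape: circular arc
Radius r = 2 in, Angle = 60 degrees
Formula: L = (angle/360) * 2 * pi * r
2 * pi * r = 4 * pi
L = (60/360) * 4 * pi
L = 0.666667 * pi
L = 2.09
2.09 in


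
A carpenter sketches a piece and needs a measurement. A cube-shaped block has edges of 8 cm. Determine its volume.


Shape: cube
Side s = 8 cm
Formula: V = s^3
V = 8 * 8 * 8
V = 64 * 8
V = 512
512 cm^3


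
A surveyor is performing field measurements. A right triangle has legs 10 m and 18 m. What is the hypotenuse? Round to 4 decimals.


Shape: right triangle
Legs a = 10 m, b = 18 m
Formula: c = sqrt(a^2 + b^2)
a^2 = 100, b^2 = 324
a^2 + b^2 = 424
c = sqrt(424)
c = 20.5913
20.5913 m


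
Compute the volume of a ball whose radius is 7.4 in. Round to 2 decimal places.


Shape: sphere
Radius r = 7.4 in
Formula: V = (4/3) * pi * r^3
r^3 = 405.224
(4/3) * 405.224 = 540.298667
V = 540.298667 * pi
V = 1697.4
1697.4 in^3
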